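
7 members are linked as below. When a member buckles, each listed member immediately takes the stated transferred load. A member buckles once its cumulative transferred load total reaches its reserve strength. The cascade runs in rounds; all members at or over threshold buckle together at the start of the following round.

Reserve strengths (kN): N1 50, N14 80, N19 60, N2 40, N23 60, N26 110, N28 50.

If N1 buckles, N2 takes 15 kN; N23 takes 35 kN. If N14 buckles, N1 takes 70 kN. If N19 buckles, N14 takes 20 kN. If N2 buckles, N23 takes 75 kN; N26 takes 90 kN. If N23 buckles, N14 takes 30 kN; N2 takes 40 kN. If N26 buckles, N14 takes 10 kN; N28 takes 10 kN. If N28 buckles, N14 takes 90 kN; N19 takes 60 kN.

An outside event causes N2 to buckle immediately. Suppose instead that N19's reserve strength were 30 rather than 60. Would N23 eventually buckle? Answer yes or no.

yes

With N19's reserve strength at 30:
Round 1 — N2 buckles (initial).
  N23: +75 → 75 ≥ 60
  N26: +90 → 90 < 110
Round 2 — N23 buckles.
  N14: +30 → 30 < 80
No further bucklings.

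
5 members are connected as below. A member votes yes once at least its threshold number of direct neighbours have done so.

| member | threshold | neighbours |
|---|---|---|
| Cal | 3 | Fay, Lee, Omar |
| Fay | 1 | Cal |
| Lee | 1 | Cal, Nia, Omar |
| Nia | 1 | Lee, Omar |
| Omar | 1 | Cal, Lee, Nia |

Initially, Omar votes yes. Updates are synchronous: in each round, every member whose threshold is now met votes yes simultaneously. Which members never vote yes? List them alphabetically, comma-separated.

Round 1 — Omar votes yes (initial).
Round 2 — checking thresholds:
  Cal: 1 of 3 neighbours < 3, holds.
  Lee: 1 of 3 neighbours ≥ 1, votes yes.
  Nia: 1 of 2 neighbours ≥ 1, votes yes.
Round 3 — no new yes votes; cascade stops.

Cal, Fay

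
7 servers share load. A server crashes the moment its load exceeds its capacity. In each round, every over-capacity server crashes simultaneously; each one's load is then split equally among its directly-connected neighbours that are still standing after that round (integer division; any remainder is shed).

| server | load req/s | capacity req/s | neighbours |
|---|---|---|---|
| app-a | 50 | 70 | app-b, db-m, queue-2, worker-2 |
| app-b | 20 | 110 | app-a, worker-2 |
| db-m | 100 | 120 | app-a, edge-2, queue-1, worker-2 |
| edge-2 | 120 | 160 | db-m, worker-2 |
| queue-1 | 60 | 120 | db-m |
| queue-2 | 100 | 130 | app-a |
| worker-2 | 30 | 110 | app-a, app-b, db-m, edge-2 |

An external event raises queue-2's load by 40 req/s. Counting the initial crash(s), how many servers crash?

Round 1 — queue-2 at 140 > 130. queue-2 crashes.
  queue-2 sheds 140 req/s to app-a: 140 each.
    app-a: 50+140 = 190 > 70
Round 2 — app-a crashes.
  app-a sheds 190 req/s to app-b, db-m, worker-2: 63 each (1 lost).
    app-b: 20+63 = 83 ≤ 110
    db-m: 100+63 = 163 > 120
    worker-2: 30+63 = 93 ≤ 110
Round 3 — db-m crashes.
  db-m sheds 163 req/s to edge-2, queue-1, worker-2: 54 each (1 lost).
    edge-2: 120+54 = 174 > 160
    queue-1: 60+54 = 114 ≤ 120
    worker-2: 93+54 = 147 > 110
Round 4 — edge-2, worker-2 crash.
  edge-2 sheds 174 req/s: no online neighbours, lost.
  worker-2 sheds 147 req/s to app-b: 147 each.
    app-b: 83+147 = 230 > 110
Round 5 — app-b crashes.
  app-b sheds 230 req/s: no online neighbours, lost.
No further crashes.

6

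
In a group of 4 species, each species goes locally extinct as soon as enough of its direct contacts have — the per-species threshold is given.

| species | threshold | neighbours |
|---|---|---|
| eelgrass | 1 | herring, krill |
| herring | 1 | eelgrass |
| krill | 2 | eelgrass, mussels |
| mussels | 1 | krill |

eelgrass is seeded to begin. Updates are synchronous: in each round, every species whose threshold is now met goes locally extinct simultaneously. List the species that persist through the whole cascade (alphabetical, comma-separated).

Round 1 — eelgrass goes locally extinct (initial).
Round 2 — checking thresholds:
  herring: 1 of 1 neighbours ≥ 1, goes locally extinct.
  krill: 1 of 2 neighbours < 2, below threshold.
Round 3 — no new extinctions; cascade stops.

krill, mussels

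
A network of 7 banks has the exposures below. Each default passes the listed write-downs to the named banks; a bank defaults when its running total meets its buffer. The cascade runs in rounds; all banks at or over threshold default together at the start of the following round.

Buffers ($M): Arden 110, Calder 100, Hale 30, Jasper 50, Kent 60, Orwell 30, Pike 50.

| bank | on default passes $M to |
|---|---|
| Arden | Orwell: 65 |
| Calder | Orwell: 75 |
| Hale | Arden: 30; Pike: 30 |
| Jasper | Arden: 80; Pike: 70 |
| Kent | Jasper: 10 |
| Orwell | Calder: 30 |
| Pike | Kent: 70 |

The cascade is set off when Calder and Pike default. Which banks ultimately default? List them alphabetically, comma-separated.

Round 1 — Calder, Pike default (initial).
  Kent: +70 → 70 ≥ 60
  Orwell: +75 → 75 ≥ 30
Round 2 — Kent, Orwell default.
  Jasper: +10 → 10 < 50
No further defaults.

Calder, Kent, Orwell, Pike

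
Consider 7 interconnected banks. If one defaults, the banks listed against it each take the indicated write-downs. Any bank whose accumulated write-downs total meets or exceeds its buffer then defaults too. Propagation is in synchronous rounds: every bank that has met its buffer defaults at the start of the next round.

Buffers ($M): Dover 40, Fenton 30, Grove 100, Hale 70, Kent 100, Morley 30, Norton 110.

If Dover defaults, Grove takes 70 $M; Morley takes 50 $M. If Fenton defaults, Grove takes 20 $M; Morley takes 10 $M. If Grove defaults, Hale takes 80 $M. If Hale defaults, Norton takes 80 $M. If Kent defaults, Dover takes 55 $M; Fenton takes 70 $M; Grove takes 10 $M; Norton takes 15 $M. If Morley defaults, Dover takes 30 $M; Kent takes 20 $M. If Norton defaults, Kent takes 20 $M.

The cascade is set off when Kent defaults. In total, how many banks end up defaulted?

Round 1 — Kent defaults (initial).
  Dover: +55 → 55 ≥ 40
  Fenton: +70 → 70 ≥ 30
  Grove: +10 → 10 < 100
  Norton: +15 → 15 < 110
Round 2 — Dover, Fenton default.
  Grove: +70+20 → 100 ≥ 100
  Morley: +50+10 → 60 ≥ 30
Round 3 — Grove, Morley default.
  Hale: +80 → 80 ≥ 70
Round 4 — Hale defaults.
  Norton: +80 → 95 < 110
No further defaults.

6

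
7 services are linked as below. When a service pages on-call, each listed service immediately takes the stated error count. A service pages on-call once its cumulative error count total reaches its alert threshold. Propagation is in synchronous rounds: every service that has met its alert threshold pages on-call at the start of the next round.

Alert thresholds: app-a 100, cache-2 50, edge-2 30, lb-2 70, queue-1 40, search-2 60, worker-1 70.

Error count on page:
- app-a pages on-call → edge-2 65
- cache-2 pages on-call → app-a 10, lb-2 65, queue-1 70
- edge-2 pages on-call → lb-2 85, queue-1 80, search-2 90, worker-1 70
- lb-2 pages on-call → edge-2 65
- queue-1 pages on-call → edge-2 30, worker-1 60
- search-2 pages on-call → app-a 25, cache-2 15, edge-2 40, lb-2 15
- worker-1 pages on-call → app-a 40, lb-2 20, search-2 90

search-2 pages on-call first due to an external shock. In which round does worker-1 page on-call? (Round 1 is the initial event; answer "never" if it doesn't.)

Round 1 — search-2 pages on-call (initial).
  app-a: +25 → 25 < 100
  cache-2: +15 → 15 < 50
  edge-2: +40 → 40 ≥ 30
  lb-2: +15 → 15 < 70
Round 2 — edge-2 pages on-call.
  lb-2: +85 → 100 ≥ 70
  queue-1: +80 → 80 ≥ 40
  worker-1: +70 → 70 ≥ 70
Round 3 — lb-2, queue-1, worker-1 page on-call.
  app-a: +40 → 65 < 100
No further pages.

3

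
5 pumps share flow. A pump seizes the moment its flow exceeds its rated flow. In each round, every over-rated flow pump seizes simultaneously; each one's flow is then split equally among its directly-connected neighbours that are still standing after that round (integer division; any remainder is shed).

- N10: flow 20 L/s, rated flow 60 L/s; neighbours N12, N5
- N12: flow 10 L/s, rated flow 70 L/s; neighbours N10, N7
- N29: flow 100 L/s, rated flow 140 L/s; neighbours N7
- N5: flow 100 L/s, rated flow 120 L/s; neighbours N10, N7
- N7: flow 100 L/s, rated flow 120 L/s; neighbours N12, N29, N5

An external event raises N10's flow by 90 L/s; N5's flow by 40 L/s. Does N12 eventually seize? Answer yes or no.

yes

Round 1 — N10 at 110 > 60; N5 at 140 > 120. N10, N5 seize.
  N10 sheds 110 L/s to N12: 110 each.
    N12: 10+110 = 120 > 70
  N5 sheds 140 L/s to N7: 140 each.
    N7: 100+140 = 240 > 120
Round 2 — N12, N7 seize.
  N12 sheds 120 L/s: no online neighbours, lost.
  N7 sheds 240 L/s to N29: 240 each.
    N29: 100+240 = 340 > 140
Round 3 — N29 seizes.
  N29 sheds 340 L/s: no online neighbours, lost.
No further seizures.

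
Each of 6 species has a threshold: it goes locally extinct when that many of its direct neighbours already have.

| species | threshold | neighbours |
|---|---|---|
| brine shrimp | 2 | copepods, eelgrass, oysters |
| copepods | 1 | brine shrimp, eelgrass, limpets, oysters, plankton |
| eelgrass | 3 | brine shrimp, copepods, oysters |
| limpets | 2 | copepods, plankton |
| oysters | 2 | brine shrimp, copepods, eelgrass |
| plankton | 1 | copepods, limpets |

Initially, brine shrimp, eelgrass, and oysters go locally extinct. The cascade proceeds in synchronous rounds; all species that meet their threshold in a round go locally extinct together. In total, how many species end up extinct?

Round 1 — brine shrimp, eelgrass, oysters go locally extinct (initial).
Round 2 — checking thresholds:
  copepods: 3 of 5 neighbours ≥ 1, goes locally extinct.
Round 3 — checking thresholds:
  limpets: 1 of 2 neighbours < 2, holds.
  plankton: 1 of 2 neighbours ≥ 1, goes locally extinct.
Round 4 — checking thresholds:
  limpets: 2 of 2 neighbours ≥ 2, goes locally extinct.
Round 5 — no new extinctions; cascade stops.

6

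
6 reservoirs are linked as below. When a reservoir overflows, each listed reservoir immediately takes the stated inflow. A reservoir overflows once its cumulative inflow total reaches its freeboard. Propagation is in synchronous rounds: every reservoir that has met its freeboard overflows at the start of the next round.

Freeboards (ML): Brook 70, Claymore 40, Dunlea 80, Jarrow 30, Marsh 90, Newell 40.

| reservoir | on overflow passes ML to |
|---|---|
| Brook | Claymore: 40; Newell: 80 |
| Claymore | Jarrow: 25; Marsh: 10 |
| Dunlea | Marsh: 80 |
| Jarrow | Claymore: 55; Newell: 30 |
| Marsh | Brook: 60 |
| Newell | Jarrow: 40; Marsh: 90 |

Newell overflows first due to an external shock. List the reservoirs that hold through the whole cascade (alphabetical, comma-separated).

Brook, Dunlea

Round 1 — Newell overflows (initial).
  Jarrow: +40 → 40 ≥ 30
  Marsh: +90 → 90 ≥ 90
Round 2 — Jarrow, Marsh overflow.
  Brook: +60 → 60 < 70
  Claymore: +55 → 55 ≥ 40
Round 3 — Claymore overflows.
No further overflows.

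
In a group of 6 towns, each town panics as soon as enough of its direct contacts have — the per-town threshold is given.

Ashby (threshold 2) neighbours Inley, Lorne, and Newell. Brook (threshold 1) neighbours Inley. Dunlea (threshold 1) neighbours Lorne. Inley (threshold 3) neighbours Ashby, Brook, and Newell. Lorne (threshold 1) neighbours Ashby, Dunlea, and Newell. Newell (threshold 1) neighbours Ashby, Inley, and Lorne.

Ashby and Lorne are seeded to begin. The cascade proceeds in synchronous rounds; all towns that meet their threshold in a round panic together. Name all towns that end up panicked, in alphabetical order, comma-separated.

Round 1 — Ashby, Lorne panic (initial).
Round 2 — checking thresholds:
  Dunlea: 1 of 1 neighbours ≥ 1, panics.
  Inley: 1 of 3 neighbours < 3, holds.
  Newell: 2 of 3 neighbours ≥ 1, panics.
Round 3 — no new panics; cascade stops.

Ashby, Dunlea, Lorne, Newell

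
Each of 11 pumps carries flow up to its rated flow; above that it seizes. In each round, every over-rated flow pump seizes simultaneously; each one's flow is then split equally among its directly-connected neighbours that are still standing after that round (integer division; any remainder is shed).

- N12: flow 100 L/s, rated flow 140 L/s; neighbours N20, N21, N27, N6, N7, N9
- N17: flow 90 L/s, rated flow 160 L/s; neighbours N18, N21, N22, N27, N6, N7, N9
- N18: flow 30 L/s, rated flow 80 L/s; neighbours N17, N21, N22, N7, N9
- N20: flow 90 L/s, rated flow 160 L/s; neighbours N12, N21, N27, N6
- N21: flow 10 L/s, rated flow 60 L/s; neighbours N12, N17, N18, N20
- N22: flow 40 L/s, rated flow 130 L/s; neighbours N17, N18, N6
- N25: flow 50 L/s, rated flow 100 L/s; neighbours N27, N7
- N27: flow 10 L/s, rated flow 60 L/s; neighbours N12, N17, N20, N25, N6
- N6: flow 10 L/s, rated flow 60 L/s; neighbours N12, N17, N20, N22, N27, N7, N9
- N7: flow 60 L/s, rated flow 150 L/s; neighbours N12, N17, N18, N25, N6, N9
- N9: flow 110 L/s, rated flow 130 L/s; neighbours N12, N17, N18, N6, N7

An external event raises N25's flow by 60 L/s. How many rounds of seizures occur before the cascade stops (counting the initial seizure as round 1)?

2

Round 1 — N25 at 110 > 100. N25 seizes.
  N25 sheds 110 L/s to N27, N7: 55 each.
    N27: 10+55 = 65 > 60
    N7: 60+55 = 115 ≤ 150
Round 2 — N27 seizes.
  N27 sheds 65 L/s to N12, N17, N20, N6: 16 each (1 lost).
    N12: 100+16 = 116 ≤ 140
    N17: 90+16 = 106 ≤ 160
    N20: 90+16 = 106 ≤ 160
    N6: 10+16 = 26 ≤ 60
No further seizures.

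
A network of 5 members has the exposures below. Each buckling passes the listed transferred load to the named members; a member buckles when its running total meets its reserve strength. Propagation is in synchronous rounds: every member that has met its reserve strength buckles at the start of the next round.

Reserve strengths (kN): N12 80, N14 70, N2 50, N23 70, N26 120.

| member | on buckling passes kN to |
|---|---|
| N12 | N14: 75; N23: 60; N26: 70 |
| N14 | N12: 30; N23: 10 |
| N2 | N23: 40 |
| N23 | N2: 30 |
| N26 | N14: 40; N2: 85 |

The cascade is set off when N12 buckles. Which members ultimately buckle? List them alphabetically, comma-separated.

N12, N14, N23

Round 1 — N12 buckles (initial).
  N14: +75 → 75 ≥ 70
  N23: +60 → 60 < 70
  N26: +70 → 70 < 120
Round 2 — N14 buckles.
  N23: +10 → 70 ≥ 70
Round 3 — N23 buckles.
  N2: +30 → 30 < 50
No further bucklings.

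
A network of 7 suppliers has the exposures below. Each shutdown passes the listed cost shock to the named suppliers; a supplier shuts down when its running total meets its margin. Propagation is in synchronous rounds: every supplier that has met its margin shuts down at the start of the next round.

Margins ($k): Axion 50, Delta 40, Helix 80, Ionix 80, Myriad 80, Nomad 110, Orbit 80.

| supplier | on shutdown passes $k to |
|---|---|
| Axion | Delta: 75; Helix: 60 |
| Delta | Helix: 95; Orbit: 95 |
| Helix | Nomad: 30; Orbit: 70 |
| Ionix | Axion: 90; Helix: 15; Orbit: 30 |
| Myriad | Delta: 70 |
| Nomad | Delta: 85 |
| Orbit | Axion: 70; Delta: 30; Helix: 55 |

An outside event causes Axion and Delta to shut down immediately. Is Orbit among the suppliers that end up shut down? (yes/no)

yes

Round 1 — Axion, Delta shut down (initial).
  Helix: +60+95 → 155 ≥ 80
  Orbit: +95 → 95 ≥ 80
Round 2 — Helix, Orbit shut down.
  Nomad: +30 → 30 < 110
No further shutdowns.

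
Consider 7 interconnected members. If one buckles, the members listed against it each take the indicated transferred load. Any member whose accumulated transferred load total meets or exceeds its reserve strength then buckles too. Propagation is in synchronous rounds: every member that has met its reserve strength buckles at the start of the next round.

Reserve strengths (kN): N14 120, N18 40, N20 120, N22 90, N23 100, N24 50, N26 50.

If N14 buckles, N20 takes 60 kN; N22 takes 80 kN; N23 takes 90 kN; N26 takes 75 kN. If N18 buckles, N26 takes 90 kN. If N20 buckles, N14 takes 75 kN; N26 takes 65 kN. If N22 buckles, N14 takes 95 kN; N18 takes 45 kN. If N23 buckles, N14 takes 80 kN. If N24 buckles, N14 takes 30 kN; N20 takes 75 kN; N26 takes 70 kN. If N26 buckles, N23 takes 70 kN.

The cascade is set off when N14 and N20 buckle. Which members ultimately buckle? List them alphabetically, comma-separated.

Round 1 — N14, N20 buckle (initial).
  N22: +80 → 80 < 90
  N23: +90 → 90 < 100
  N26: +75+65 → 140 ≥ 50
Round 2 — N26 buckles.
  N23: +70 → 160 ≥ 100
Round 3 — N23 buckles.
No further bucklings.

N14, N20, N23, N26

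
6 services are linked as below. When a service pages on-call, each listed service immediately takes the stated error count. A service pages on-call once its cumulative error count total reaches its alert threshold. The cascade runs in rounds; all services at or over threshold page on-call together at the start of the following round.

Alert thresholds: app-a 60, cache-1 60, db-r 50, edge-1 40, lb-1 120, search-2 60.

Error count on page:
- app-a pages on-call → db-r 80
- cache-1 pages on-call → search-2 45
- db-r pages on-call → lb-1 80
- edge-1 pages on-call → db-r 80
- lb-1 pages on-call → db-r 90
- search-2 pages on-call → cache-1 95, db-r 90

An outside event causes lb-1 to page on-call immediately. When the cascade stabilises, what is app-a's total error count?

0

Round 1 — lb-1 pages on-call (initial).
  db-r: +90 → 90 ≥ 50
Round 2 — db-r pages on-call.
No further pages.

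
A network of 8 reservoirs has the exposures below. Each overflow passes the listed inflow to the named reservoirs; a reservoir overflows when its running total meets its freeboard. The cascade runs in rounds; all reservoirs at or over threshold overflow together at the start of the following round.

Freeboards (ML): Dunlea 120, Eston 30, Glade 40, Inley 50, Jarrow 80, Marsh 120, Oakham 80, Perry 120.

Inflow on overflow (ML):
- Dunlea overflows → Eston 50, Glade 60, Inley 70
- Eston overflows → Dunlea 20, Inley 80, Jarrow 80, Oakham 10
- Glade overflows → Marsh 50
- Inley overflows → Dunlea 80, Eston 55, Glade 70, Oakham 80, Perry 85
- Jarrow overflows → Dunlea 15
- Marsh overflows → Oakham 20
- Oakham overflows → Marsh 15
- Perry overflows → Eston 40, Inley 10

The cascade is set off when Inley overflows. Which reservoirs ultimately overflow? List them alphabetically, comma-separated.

Eston, Glade, Inley, Jarrow, Oakham

Round 1 — Inley overflows (initial).
  Dunlea: +80 → 80 < 120
  Eston: +55 → 55 ≥ 30
  Glade: +70 → 70 ≥ 40
  Oakham: +80 → 80 ≥ 80
  Perry: +85 → 85 < 120
Round 2 — Eston, Glade, Oakham overflow.
  Dunlea: +20 → 100 < 120
  Jarrow: +80 → 80 ≥ 80
  Marsh: +50+15 → 65 < 120
Round 3 — Jarrow overflows.
  Dunlea: +15 → 115 < 120
No further overflows.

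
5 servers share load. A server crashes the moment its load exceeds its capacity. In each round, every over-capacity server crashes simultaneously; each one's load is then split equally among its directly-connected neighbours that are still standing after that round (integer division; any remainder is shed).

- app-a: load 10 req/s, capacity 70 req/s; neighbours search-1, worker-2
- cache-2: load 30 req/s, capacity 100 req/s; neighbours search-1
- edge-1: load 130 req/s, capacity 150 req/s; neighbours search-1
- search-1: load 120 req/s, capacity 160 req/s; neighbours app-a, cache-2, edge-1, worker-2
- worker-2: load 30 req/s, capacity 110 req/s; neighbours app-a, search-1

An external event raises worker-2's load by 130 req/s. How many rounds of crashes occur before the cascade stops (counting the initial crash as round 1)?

3

Round 1 — worker-2 at 160 > 110. worker-2 crashes.
  worker-2 sheds 160 req/s to app-a, search-1: 80 each.
    app-a: 10+80 = 90 > 70
    search-1: 120+80 = 200 > 160
Round 2 — app-a, search-1 crash.
  app-a sheds 90 req/s: no online neighbours, lost.
  search-1 sheds 200 req/s to cache-2, edge-1: 100 each.
    cache-2: 30+100 = 130 > 100
    edge-1: 130+100 = 230 > 150
Round 3 — cache-2, edge-1 crash.
  cache-2 sheds 130 req/s: no online neighbours, lost.
  edge-1 sheds 230 req/s: no online neighbours, lost.
No further crashes.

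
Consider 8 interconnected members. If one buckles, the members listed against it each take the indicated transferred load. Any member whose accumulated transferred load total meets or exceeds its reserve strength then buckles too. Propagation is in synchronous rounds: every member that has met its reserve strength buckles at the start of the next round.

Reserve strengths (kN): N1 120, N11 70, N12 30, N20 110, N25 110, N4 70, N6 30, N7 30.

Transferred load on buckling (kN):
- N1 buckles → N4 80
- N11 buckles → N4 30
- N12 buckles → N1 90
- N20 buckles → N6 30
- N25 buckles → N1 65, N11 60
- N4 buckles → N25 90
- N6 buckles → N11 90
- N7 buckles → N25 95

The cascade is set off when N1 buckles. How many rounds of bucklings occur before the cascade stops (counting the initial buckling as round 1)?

Round 1 — N1 buckles (initial).
  N4: +80 → 80 ≥ 70
Round 2 — N4 buckles.
  N25: +90 → 90 < 110
No further bucklings.

2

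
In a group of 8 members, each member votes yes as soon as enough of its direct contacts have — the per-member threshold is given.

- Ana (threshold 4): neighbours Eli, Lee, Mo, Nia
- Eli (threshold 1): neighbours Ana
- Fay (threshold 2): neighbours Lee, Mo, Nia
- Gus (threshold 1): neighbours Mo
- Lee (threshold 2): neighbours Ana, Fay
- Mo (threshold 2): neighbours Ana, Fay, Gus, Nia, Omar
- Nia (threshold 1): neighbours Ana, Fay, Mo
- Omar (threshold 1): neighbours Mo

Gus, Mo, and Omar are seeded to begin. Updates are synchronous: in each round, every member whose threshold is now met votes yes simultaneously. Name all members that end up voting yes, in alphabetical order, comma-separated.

Round 1 — Gus, Mo, Omar vote yes (initial).
Round 2 — checking thresholds:
  Ana: 1 of 4 neighbours < 4, below threshold.
  Fay: 1 of 3 neighbours < 2, below threshold.
  Nia: 1 of 3 neighbours ≥ 1, votes yes.
Round 3 — checking thresholds:
  Ana: 2 of 4 neighbours < 4, below threshold.
  Fay: 2 of 3 neighbours ≥ 2, votes yes.
Round 4 — no new yes votes; cascade stops.

Fay, Gus, Mo, Nia, Omar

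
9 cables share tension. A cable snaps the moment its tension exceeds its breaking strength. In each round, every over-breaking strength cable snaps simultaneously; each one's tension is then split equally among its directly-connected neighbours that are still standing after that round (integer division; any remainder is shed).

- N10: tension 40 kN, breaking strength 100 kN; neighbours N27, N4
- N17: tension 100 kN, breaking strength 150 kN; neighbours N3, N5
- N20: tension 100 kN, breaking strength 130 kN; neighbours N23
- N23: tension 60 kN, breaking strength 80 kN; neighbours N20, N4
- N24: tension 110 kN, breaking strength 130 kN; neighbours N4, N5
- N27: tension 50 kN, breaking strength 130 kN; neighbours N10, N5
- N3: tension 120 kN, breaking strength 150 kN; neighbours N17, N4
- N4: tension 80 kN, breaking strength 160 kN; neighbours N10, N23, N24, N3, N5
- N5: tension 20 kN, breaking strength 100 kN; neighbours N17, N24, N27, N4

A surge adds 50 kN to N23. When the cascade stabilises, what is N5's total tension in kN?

Round 1 — N23 at 110 > 80. N23 snaps.
  N23 sheds 110 kN to N20, N4: 55 each.
    N20: 100+55 = 155 > 130
    N4: 80+55 = 135 ≤ 160
Round 2 — N20 snaps.
  N20 sheds 155 kN: no online neighbours, lost.
No further breaks.

20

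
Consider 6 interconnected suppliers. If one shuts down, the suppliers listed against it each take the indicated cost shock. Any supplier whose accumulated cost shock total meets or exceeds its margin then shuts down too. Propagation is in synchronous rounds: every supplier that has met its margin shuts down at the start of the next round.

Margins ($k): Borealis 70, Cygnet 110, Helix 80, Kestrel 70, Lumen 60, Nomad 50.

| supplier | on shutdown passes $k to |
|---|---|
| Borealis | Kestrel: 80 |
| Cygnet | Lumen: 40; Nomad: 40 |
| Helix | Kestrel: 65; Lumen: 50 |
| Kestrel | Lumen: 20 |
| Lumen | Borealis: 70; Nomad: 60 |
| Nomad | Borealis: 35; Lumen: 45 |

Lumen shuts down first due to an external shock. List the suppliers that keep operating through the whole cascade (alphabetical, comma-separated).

Round 1 — Lumen shuts down (initial).
  Borealis: +70 → 70 ≥ 70
  Nomad: +60 → 60 ≥ 50
Round 2 — Borealis, Nomad shut down.
  Kestrel: +80 → 80 ≥ 70
Round 3 — Kestrel shuts down.
No further shutdowns.

Cygnet, Helix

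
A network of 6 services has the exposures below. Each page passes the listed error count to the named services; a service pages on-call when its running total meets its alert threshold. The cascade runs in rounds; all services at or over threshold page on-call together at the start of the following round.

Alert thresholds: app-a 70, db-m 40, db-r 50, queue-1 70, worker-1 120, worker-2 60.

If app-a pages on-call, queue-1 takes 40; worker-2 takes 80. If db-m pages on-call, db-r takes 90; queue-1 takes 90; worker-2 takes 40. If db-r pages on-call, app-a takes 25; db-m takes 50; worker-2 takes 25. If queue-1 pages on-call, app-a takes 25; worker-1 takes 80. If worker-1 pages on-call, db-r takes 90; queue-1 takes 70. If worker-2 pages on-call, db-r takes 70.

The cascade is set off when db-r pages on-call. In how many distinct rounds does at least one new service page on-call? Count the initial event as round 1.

3

Round 1 — db-r pages on-call (initial).
  app-a: +25 → 25 < 70
  db-m: +50 → 50 ≥ 40
  worker-2: +25 → 25 < 60
Round 2 — db-m pages on-call.
  queue-1: +90 → 90 ≥ 70
  worker-2: +40 → 65 ≥ 60
Round 3 — queue-1, worker-2 page on-call.
  app-a: +25 → 50 < 70
  worker-1: +80 → 80 < 120
No further pages.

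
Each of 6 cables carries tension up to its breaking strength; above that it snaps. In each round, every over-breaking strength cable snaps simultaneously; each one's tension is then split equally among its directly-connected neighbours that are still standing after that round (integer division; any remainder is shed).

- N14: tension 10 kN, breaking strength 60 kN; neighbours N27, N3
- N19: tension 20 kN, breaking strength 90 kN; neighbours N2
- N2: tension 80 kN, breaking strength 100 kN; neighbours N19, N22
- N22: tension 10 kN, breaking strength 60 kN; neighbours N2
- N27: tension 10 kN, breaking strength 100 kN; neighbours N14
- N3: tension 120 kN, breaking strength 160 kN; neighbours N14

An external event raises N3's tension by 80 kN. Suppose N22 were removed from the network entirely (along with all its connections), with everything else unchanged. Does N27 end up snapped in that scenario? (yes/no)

With N22 removed:
Round 1 — N3 at 200 > 160. N3 snaps.
  N3 sheds 200 kN to N14: 200 each.
    N14: 10+200 = 210 > 60
Round 2 — N14 snaps.
  N14 sheds 210 kN to N27: 210 each.
    N27: 10+210 = 220 > 100
Round 3 — N27 snaps.
  N27 sheds 220 kN: no online neighbours, lost.
No further breaks.

yes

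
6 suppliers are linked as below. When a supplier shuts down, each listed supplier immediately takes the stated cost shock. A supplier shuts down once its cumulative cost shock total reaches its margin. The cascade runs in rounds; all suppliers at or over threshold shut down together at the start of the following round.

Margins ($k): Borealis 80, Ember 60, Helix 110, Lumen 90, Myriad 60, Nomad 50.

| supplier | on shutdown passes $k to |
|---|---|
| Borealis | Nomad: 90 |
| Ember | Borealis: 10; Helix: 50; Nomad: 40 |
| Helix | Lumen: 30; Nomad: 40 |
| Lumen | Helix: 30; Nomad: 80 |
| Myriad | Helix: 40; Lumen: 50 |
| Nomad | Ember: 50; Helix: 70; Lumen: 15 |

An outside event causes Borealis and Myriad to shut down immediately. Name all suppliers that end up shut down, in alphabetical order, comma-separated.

Round 1 — Borealis, Myriad shut down (initial).
  Helix: +40 → 40 < 110
  Lumen: +50 → 50 < 90
  Nomad: +90 → 90 ≥ 50
Round 2 — Nomad shuts down.
  Ember: +50 → 50 < 60
  Helix: +70 → 110 ≥ 110
  Lumen: +15 → 65 < 90
Round 3 — Helix shuts down.
  Lumen: +30 → 95 ≥ 90
Round 4 — Lumen shuts down.
No further shutdowns.

Borealis, Helix, Lumen, Myriad, Nomad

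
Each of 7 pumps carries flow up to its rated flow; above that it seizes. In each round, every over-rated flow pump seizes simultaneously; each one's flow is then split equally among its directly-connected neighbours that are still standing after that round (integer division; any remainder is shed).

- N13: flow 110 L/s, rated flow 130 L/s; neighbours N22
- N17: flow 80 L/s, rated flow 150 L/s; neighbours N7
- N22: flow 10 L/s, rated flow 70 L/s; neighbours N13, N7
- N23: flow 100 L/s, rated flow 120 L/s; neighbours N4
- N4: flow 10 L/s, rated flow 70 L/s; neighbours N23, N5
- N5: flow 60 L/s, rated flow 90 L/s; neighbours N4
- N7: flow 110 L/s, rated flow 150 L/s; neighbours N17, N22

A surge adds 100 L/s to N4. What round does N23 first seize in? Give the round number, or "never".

2

Round 1 — N4 at 110 > 70. N4 seizes.
  N4 sheds 110 L/s to N23, N5: 55 each.
    N23: 100+55 = 155 > 120
    N5: 60+55 = 115 > 90
Round 2 — N23, N5 seize.
  N23 sheds 155 L/s: no online neighbours, lost.
  N5 sheds 115 L/s: no online neighbours, lost.
No further seizures.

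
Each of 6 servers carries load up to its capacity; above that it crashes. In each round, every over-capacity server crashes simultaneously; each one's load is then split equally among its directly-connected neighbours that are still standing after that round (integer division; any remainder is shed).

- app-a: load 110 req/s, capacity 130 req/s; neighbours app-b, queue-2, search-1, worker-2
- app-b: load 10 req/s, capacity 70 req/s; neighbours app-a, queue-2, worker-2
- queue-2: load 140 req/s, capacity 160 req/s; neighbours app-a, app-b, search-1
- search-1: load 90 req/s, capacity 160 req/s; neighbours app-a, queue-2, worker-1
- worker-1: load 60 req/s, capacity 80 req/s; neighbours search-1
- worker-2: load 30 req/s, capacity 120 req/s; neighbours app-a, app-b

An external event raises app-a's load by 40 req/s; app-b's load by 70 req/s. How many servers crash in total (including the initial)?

Round 1 — app-a at 150 > 130; app-b at 80 > 70. app-a, app-b crash.
  app-a sheds 150 req/s to queue-2, search-1, worker-2: 50 each.
    queue-2: 140+50 = 190 > 160
    search-1: 90+50 = 140 ≤ 160
    worker-2: 30+50 = 80 ≤ 120
  app-b sheds 80 req/s to queue-2, worker-2: 40 each.
    queue-2: 190+40 = 230 > 160
    worker-2: 80+40 = 120 ≤ 120
Round 2 — queue-2 crashes.
  queue-2 sheds 230 req/s to search-1: 230 each.
    search-1: 140+230 = 370 > 160
Round 3 — search-1 crashes.
  search-1 sheds 370 req/s to worker-1: 370 each.
    worker-1: 60+370 = 430 > 80
Round 4 — worker-1 crashes.
  worker-1 sheds 430 req/s: no online neighbours, lost.
No further crashes.

5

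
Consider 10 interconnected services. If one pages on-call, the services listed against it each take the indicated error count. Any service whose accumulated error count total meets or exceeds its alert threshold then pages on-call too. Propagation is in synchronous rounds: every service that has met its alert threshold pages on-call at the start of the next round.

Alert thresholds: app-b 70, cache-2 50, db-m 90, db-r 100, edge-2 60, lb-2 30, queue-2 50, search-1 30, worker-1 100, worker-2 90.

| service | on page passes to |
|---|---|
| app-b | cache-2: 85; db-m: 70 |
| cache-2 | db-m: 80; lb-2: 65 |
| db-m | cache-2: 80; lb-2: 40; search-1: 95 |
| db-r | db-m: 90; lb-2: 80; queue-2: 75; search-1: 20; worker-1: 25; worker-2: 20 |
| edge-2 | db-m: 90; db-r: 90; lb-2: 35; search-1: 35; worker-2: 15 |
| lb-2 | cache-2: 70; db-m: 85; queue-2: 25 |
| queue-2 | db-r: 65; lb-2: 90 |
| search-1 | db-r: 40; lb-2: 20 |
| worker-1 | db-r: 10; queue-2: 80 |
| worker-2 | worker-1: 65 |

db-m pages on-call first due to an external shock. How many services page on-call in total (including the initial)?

Round 1 — db-m pages on-call (initial).
  cache-2: +80 → 80 ≥ 50
  lb-2: +40 → 40 ≥ 30
  search-1: +95 → 95 ≥ 30
Round 2 — cache-2, lb-2, search-1 page on-call.
  db-r: +40 → 40 < 100
  queue-2: +25 → 25 < 50
No further pages.

4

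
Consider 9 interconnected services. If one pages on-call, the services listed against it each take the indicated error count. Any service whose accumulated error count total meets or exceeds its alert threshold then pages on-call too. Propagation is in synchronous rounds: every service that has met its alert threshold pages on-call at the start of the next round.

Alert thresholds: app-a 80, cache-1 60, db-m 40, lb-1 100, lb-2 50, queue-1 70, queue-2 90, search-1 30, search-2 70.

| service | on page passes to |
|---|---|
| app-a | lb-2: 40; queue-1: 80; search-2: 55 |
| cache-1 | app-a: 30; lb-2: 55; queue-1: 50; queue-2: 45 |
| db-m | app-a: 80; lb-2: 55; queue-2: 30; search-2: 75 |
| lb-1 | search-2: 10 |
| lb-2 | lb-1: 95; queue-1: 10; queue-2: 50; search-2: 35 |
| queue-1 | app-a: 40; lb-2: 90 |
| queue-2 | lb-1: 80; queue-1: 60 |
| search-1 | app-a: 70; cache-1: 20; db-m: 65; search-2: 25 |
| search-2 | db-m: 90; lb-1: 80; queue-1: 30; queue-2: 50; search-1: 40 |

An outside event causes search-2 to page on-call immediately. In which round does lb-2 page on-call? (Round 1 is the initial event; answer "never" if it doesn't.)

3

Round 1 — search-2 pages on-call (initial).
  db-m: +90 → 90 ≥ 40
  lb-1: +80 → 80 < 100
  queue-1: +30 → 30 < 70
  queue-2: +50 → 50 < 90
  search-1: +40 → 40 ≥ 30
Round 2 — db-m, search-1 page on-call.
  app-a: +80+70 → 150 ≥ 80
  cache-1: +20 → 20 < 60
  lb-2: +55 → 55 ≥ 50
  queue-2: +30 → 80 < 90
Round 3 — app-a, lb-2 page on-call.
  lb-1: +95 → 175 ≥ 100
  queue-1: +80+10 → 120 ≥ 70
  queue-2: +50 → 130 ≥ 90
Round 4 — lb-1, queue-1, queue-2 page on-call.
No further pages.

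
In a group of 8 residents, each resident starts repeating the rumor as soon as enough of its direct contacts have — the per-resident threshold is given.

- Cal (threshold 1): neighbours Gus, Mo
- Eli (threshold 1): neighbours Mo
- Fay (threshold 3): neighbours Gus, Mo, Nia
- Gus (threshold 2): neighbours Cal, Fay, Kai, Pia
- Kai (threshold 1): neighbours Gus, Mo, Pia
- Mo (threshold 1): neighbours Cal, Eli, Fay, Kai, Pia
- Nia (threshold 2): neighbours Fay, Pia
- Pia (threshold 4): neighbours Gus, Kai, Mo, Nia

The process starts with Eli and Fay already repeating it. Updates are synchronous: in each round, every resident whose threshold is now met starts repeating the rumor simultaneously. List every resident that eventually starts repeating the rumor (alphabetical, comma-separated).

Cal, Eli, Fay, Gus, Kai, Mo

Round 1 — Eli, Fay start repeating the rumor (initial).
Round 2 — checking thresholds:
  Gus: 1 of 4 neighbours < 2, not yet.
  Mo: 2 of 5 neighbours ≥ 1, starts repeating the rumor.
  Nia: 1 of 2 neighbours < 2, not yet.
Round 3 — checking thresholds:
  Cal: 1 of 2 neighbours ≥ 1, starts repeating the rumor.
  Gus: 1 of 4 neighbours < 2, not yet.
  Kai: 1 of 3 neighbours ≥ 1, starts repeating the rumor.
  Nia: 1 of 2 neighbours < 2, not yet.
  Pia: 1 of 4 neighbours < 4, not yet.
Round 4 — checking thresholds:
  Gus: 3 of 4 neighbours ≥ 2, starts repeating the rumor.
  Nia: 1 of 2 neighbours < 2, not yet.
  Pia: 2 of 4 neighbours < 4, not yet.
Round 5 — no new spreads; cascade stops.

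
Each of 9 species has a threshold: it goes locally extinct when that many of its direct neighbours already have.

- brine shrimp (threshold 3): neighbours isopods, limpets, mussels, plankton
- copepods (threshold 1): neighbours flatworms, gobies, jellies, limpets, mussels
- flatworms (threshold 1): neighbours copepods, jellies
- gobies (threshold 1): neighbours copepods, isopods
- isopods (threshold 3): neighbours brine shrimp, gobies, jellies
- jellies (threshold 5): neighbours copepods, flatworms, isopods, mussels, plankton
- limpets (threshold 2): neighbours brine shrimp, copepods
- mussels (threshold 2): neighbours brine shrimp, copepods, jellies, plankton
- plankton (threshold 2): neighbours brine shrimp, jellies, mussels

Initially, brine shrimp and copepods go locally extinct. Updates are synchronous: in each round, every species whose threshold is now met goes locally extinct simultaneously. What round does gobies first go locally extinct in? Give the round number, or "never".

Round 1 — brine shrimp, copepods go locally extinct (initial).
Round 2 — checking thresholds:
  flatworms: 1 of 2 neighbours ≥ 1, goes locally extinct.
  gobies: 1 of 2 neighbours ≥ 1, goes locally extinct.
  isopods: 1 of 3 neighbours < 3, holds.
  jellies: 1 of 5 neighbours < 5, holds.
  limpets: 2 of 2 neighbours ≥ 2, goes locally extinct.
  mussels: 2 of 4 neighbours ≥ 2, goes locally extinct.
  plankton: 1 of 3 neighbours < 2, holds.
Round 3 — checking thresholds:
  isopods: 2 of 3 neighbours < 3, holds.
  jellies: 3 of 5 neighbours < 5, holds.
  plankton: 2 of 3 neighbours ≥ 2, goes locally extinct.
Round 4 — no new extinctions; cascade stops.

2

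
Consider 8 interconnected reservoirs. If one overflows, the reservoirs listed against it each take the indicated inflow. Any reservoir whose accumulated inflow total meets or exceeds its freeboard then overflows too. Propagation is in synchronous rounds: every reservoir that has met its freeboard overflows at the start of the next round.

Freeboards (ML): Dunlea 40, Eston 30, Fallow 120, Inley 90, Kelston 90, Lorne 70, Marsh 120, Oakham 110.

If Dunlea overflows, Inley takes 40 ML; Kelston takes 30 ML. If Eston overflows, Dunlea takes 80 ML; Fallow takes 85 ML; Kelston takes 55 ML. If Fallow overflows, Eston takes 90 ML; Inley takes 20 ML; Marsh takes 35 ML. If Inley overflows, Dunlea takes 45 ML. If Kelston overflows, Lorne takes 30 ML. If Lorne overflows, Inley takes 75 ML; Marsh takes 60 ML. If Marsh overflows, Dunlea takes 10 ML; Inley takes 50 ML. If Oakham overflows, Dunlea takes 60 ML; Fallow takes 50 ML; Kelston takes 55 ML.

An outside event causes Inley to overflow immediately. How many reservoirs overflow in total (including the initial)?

Round 1 — Inley overflows (initial).
  Dunlea: +45 → 45 ≥ 40
Round 2 — Dunlea overflows.
  Kelston: +30 → 30 < 90
No further overflows.

2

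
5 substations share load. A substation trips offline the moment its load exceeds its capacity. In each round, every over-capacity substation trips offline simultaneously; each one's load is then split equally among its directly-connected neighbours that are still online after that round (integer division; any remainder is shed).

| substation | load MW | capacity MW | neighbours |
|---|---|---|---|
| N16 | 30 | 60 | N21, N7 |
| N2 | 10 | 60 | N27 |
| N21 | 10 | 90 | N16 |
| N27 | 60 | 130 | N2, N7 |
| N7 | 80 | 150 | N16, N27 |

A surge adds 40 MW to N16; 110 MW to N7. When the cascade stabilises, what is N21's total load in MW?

80

Round 1 — N16 at 70 > 60; N7 at 190 > 150. N16, N7 trip offline.
  N16 sheds 70 MW to N21: 70 each.
    N21: 10+70 = 80 ≤ 90
  N7 sheds 190 MW to N27: 190 each.
    N27: 60+190 = 250 > 130
Round 2 — N27 trips offline.
  N27 sheds 250 MW to N2: 250 each.
    N2: 10+250 = 260 > 60
Round 3 — N2 trips offline.
  N2 sheds 260 MW: no online neighbours, lost.
No further trips.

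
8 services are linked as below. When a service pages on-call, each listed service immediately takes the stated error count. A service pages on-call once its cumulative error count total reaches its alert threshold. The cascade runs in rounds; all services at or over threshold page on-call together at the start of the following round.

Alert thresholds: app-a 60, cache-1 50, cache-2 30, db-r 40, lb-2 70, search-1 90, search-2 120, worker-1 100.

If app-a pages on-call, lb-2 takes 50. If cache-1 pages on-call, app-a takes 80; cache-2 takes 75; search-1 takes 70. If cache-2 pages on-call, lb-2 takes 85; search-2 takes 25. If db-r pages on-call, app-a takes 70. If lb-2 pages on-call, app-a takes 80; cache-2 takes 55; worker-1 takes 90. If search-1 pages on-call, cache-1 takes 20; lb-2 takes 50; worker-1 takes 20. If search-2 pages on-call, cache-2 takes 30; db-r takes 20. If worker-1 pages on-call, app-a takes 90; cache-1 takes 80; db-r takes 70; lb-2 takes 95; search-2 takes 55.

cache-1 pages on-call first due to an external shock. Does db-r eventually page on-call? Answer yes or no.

no

Round 1 — cache-1 pages on-call (initial).
  app-a: +80 → 80 ≥ 60
  cache-2: +75 → 75 ≥ 30
  search-1: +70 → 70 < 90
Round 2 — app-a, cache-2 page on-call.
  lb-2: +50+85 → 135 ≥ 70
  search-2: +25 → 25 < 120
Round 3 — lb-2 pages on-call.
  worker-1: +90 → 90 < 100
No further pages.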